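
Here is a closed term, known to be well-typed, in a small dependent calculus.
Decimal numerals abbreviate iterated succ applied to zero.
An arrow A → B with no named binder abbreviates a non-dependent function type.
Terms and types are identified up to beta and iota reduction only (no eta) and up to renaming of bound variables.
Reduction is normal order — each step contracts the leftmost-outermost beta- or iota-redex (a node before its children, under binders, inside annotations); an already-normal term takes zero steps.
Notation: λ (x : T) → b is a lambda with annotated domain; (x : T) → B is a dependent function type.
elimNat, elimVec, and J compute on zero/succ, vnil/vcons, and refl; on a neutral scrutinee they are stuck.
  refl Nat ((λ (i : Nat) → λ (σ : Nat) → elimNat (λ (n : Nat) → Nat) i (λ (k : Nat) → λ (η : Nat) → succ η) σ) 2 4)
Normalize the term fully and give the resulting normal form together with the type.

normal form:
  refl Nat 6
type:
  Eq Nat 6 6


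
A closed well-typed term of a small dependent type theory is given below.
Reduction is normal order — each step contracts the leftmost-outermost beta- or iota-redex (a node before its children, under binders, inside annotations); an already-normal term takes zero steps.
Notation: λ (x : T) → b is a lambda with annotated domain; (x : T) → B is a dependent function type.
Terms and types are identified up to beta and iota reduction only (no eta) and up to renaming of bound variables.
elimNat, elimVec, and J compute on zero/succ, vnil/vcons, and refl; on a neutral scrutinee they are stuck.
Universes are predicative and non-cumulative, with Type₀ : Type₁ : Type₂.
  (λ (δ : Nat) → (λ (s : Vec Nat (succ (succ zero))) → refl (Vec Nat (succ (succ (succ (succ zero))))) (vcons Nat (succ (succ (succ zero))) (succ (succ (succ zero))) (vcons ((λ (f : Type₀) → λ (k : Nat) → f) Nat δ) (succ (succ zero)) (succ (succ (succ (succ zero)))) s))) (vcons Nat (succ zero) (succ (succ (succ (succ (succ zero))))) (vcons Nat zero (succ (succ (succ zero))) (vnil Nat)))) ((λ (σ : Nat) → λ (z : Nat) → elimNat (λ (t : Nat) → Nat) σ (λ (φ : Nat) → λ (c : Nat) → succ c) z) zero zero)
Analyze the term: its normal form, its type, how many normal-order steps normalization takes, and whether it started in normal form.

normal form:
  refl (Vec Nat (succ (succ (succ (succ zero))))) (vcons Nat (succ (succ (succ zero))) (succ (succ (succ zero))) (vcons Nat (succ (succ zero)) (succ (succ (succ (succ zero)))) (vcons Nat (succ zero) (succ (succ (succ (succ (succ zero))))) (vcons Nat zero (succ (succ (succ zero))) (vnil Nat)))))
the term's type:
  Eq (Vec Nat (succ (succ (succ (succ zero))))) (vcons Nat (succ (succ (succ zero))) (succ (succ (succ zero))) (vcons Nat (succ (succ zero)) (succ (succ (succ (succ zero)))) (vcons Nat (succ zero) (succ (succ (succ (succ (succ zero))))) (vcons Nat zero (succ (succ (succ zero))) (vnil Nat))))) (vcons Nat (succ (succ (succ zero))) (succ (succ (succ zero))) (vcons Nat (succ (succ zero)) (succ (succ (succ (succ zero)))) (vcons Nat (succ zero) (succ (succ (succ (succ (succ zero))))) (vcons Nat zero (succ (succ (succ zero))) (vnil Nat)))))
reduction steps (normal order): 4
already normal: no
first redex: a beta-redex


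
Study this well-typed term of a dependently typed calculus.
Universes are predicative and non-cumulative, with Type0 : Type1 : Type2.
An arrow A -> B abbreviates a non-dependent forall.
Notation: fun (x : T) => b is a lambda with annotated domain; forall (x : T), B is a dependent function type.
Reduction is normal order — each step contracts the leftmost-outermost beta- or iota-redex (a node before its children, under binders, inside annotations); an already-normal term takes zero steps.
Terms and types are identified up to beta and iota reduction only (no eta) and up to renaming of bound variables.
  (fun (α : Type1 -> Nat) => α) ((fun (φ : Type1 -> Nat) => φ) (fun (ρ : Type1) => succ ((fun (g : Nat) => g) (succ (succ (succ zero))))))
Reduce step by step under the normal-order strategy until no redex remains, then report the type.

normal-order reduction:
  (fun (α : Type1 -> Nat) => α) ((fun (φ : Type1 -> Nat) => φ) (fun (ρ : Type1) => succ ((fun (g : Nat) => g) (succ (succ (succ zero))))))
  ~> (fun (α : Type1 -> Nat) => α) (fun (φ : Type1) => succ ((fun (ρ : Nat) => ρ) (succ (succ (succ zero)))))
  ~> fun (α : Type1) => succ ((fun (φ : Nat) => φ) (succ (succ (succ zero))))
  ~> fun (α : Type1) => succ (succ (succ (succ zero)))
inferred type:
  Type1 -> Nat


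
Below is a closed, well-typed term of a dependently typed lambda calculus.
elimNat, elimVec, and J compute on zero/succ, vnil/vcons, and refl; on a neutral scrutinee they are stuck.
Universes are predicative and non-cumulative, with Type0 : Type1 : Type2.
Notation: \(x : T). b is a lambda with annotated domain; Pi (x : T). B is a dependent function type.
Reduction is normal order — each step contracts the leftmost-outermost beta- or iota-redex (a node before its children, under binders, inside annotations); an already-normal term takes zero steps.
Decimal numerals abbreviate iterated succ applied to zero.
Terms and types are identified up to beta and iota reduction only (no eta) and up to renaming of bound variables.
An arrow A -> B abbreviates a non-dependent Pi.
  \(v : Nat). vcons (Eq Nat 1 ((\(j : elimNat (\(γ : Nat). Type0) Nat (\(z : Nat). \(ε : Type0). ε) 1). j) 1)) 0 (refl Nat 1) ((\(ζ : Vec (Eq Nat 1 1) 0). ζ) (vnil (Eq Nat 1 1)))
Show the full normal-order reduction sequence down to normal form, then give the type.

normal-order reduction:
  \(v : Nat). vcons (Eq Nat 1 ((\(j : elimNat (\(γ : Nat). Type0) Nat (\(z : Nat). \(ε : Type0). ε) 1). j) 1)) 0 (refl Nat 1) ((\(ζ : Vec (Eq Nat 1 1) 0). ζ) (vnil (Eq Nat 1 1)))
  ~> \(v : Nat). vcons (Eq Nat 1 1) 0 (refl Nat 1) ((\(j : Vec (Eq Nat 1 1) 0). j) (vnil (Eq Nat 1 1)))
  ~> \(v : Nat). vcons (Eq Nat 1 1) 0 (refl Nat 1) (vnil (Eq Nat 1 1))
inferred type:
  Nat -> Vec (Eq Nat 1 1) 1


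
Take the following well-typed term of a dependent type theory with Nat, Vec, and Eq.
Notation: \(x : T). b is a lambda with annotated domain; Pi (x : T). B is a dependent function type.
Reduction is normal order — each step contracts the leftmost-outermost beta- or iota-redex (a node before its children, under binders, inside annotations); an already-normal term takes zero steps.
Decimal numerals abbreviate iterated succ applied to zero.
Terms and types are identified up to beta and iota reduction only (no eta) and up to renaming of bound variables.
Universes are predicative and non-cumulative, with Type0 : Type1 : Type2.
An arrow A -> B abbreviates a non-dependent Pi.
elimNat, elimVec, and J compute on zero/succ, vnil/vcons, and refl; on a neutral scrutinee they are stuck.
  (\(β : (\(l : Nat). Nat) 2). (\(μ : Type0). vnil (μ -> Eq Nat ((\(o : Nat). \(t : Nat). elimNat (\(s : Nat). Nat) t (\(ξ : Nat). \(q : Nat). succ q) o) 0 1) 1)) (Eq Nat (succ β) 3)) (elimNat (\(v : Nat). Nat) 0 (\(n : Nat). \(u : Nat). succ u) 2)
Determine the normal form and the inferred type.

resulting normal form:
  vnil (Eq Nat 3 3 -> Eq Nat 1 1)
the term's type:
  Vec (Eq Nat 3 3 -> Eq Nat 1 1) 0
observation: contracting a beta-redex first, the term normalizes in 12 steps.


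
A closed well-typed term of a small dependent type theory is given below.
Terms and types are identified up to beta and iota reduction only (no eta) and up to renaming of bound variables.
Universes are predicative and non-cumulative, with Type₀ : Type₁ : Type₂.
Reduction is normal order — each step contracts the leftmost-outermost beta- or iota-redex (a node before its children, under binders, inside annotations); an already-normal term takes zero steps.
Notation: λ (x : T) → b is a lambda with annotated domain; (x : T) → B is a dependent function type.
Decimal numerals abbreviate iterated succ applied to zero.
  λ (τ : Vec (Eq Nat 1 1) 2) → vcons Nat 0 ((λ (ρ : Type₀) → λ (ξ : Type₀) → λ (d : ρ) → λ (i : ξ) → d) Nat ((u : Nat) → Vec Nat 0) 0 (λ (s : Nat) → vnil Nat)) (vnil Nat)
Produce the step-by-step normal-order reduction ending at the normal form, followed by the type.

normal-order reduction:
  λ (τ : Vec (Eq Nat 1 1) 2) → vcons Nat 0 ((λ (ρ : Type₀) → λ (ξ : Type₀) → λ (d : ρ) → λ (i : ξ) → d) Nat ((u : Nat) → Vec Nat 0) 0 (λ (s : Nat) → vnil Nat)) (vnil Nat)
  ~> λ (τ : Vec (Eq Nat 1 1) 2) → vcons Nat 0 ((λ (ρ : Type₀) → λ (ξ : Nat) → λ (d : ρ) → ξ) ((i : Nat) → Vec Nat 0) 0 (λ (u : Nat) → vnil Nat)) (vnil Nat)
  ~> λ (τ : Vec (Eq Nat 1 1) 2) → vcons Nat 0 ((λ (ρ : Nat) → λ (ξ : (d : Nat) → Vec Nat 0) → ρ) 0 (λ (i : Nat) → vnil Nat)) (vnil Nat)
  ~> λ (τ : Vec (Eq Nat 1 1) 2) → vcons Nat 0 ((λ (ρ : (ξ : Nat) → Vec Nat 0) → 0) (λ (d : Nat) → vnil Nat)) (vnil Nat)
  ~> λ (τ : Vec (Eq Nat 1 1) 2) → vcons Nat 0 0 (vnil Nat)
inferred type:
  (τ : Vec (Eq Nat 1 1) 2) → Vec Nat 1


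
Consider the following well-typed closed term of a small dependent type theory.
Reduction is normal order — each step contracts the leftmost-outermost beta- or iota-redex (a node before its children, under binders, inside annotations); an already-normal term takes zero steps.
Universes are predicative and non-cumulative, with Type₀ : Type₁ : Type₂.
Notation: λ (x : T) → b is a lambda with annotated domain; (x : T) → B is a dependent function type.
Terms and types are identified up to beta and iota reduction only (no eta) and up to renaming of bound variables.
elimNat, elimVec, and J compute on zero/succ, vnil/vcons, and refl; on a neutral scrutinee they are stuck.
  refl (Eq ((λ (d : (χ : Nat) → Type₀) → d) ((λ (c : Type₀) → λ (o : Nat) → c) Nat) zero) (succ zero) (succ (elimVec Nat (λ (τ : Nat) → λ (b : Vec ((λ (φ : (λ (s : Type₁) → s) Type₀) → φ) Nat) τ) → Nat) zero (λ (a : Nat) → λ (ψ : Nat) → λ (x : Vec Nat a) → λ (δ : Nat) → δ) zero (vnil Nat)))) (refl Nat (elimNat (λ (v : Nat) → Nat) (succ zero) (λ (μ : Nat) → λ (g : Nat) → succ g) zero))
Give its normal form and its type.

normal form:
  refl (Eq Nat (succ zero) (succ zero)) (refl Nat (succ zero))
the term's type:
  Eq (Eq Nat (succ zero) (succ zero)) (refl Nat (succ zero)) (refl Nat (succ zero))


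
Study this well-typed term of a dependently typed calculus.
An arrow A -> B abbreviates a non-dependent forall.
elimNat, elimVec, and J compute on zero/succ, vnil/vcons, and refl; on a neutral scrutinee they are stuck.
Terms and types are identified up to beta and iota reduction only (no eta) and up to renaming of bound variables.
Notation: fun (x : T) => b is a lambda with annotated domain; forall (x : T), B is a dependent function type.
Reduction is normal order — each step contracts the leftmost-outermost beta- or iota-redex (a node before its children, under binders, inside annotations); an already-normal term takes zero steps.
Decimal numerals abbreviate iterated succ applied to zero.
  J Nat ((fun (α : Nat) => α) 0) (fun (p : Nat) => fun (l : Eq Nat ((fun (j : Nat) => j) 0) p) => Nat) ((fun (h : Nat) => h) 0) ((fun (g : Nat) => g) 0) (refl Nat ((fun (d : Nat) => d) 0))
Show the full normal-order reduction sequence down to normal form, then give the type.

reduction (normal order):
  J Nat ((fun (α : Nat) => α) 0) (fun (p : Nat) => fun (l : Eq Nat ((fun (j : Nat) => j) 0) p) => Nat) ((fun (h : Nat) => h) 0) ((fun (g : Nat) => g) 0) (refl Nat ((fun (d : Nat) => d) 0))
  ~> (fun (α : Nat) => α) 0
  ~> 0
inferred type:
  Nat


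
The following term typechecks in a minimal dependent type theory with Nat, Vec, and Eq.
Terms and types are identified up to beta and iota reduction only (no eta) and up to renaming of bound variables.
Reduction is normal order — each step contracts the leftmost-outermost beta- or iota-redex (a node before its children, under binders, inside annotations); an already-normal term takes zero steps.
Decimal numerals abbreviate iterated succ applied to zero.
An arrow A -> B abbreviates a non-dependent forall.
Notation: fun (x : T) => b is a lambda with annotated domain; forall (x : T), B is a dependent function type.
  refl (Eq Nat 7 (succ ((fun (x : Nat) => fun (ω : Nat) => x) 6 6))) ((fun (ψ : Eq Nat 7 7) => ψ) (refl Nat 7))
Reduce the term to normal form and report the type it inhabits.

resulting normal form:
  refl (Eq Nat 7 7) (refl Nat 7)
the term's type:
  Eq (Eq Nat 7 7) (refl Nat 7) (refl Nat 7)


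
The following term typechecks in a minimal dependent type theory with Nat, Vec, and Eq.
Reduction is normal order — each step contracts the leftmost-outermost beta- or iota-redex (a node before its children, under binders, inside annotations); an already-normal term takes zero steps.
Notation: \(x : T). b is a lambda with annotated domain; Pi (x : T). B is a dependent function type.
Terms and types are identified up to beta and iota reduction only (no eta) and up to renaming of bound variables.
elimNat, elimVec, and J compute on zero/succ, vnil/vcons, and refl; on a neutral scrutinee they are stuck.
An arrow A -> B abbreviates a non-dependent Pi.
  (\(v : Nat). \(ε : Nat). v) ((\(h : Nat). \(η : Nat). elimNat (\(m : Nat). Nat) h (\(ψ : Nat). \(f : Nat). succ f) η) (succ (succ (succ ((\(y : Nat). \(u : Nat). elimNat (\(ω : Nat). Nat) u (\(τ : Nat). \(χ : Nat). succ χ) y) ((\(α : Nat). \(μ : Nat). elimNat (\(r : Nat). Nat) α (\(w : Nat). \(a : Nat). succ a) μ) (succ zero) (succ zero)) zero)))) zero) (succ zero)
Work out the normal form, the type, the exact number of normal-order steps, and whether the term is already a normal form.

reduced normal form:
  succ (succ (succ (succ (succ zero))))
type:
  Nat
normal-order step count: 20
already normal: no
first redex: a beta-redex


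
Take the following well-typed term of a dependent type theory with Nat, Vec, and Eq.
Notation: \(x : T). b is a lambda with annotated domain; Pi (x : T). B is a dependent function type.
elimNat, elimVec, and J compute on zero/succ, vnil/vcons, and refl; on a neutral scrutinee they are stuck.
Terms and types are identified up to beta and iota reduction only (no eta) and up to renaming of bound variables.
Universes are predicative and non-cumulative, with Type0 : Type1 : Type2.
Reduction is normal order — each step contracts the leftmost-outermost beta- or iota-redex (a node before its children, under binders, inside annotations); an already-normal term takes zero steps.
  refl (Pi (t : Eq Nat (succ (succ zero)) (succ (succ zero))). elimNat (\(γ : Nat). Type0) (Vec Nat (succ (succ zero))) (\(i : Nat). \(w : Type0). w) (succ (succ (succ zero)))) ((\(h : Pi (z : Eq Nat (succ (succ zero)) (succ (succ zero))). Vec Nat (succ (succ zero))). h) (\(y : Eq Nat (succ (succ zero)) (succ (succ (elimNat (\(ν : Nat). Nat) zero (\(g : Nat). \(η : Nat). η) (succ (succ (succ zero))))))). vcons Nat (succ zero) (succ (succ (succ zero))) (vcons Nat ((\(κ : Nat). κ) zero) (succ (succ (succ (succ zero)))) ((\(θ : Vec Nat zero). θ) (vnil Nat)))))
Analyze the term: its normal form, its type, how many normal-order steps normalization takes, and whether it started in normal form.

reduced normal form:
  refl (Pi (t : Eq Nat (succ (succ zero)) (succ (succ zero))). Vec Nat (succ (succ zero))) (\(γ : Eq Nat (succ (succ zero)) (succ (succ zero))). vcons Nat (succ zero) (succ (succ (succ zero))) (vcons Nat zero (succ (succ (succ (succ zero)))) (vnil Nat)))
the term's type:
  Eq (Pi (t : Eq Nat (succ (succ zero)) (succ (succ zero))). Vec Nat (succ (succ zero))) (\(γ : Eq Nat (succ (succ zero)) (succ (succ zero))). vcons Nat (succ zero) (succ (succ (succ zero))) (vcons Nat zero (succ (succ (succ (succ zero)))) (vnil Nat))) (\(i : Eq Nat (succ (succ zero)) (succ (succ zero))). vcons Nat (succ zero) (succ (succ (succ zero))) (vcons Nat zero (succ (succ (succ (succ zero)))) (vnil Nat)))
steps to reach normal form (normal order): 23
started in normal form: no
first contracted redex: an elimNat iota-redex


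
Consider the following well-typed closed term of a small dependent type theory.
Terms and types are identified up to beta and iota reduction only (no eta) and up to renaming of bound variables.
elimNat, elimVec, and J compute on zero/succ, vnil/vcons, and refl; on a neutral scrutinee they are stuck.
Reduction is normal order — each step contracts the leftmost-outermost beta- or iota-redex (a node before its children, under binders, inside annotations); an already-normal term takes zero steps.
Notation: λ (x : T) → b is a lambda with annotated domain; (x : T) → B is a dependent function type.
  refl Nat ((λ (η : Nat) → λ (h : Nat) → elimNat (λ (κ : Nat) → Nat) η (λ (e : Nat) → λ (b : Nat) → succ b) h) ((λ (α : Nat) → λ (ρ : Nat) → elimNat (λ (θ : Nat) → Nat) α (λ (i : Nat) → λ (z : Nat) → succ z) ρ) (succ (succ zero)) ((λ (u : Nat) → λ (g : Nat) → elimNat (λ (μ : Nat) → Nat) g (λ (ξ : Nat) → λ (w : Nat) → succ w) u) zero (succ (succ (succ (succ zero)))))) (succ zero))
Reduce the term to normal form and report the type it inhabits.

reduced normal form:
  refl Nat (succ (succ (succ (succ (succ (succ (succ zero)))))))
type:
  Eq Nat (succ (succ (succ (succ (succ (succ (succ zero))))))) (succ (succ (succ (succ (succ (succ (succ zero)))))))


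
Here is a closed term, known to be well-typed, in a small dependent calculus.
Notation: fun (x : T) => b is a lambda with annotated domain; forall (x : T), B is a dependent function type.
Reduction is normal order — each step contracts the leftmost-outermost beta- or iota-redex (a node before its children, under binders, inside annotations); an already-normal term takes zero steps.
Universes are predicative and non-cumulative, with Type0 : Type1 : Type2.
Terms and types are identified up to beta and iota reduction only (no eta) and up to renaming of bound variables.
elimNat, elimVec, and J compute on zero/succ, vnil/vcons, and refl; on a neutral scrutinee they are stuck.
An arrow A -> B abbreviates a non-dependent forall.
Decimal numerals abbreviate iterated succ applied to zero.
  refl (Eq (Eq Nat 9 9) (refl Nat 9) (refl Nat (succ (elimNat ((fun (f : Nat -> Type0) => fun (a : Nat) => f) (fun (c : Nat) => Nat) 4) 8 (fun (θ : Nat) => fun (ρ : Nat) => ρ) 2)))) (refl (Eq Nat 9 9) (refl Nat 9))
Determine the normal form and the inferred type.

resulting normal form:
  refl (Eq (Eq Nat 9 9) (refl Nat 9) (refl Nat 9)) (refl (Eq Nat 9 9) (refl Nat 9))
the term's type:
  Eq (Eq (Eq Nat 9 9) (refl Nat 9) (refl Nat 9)) (refl (Eq Nat 9 9) (refl Nat 9)) (refl (Eq Nat 9 9) (refl Nat 9))


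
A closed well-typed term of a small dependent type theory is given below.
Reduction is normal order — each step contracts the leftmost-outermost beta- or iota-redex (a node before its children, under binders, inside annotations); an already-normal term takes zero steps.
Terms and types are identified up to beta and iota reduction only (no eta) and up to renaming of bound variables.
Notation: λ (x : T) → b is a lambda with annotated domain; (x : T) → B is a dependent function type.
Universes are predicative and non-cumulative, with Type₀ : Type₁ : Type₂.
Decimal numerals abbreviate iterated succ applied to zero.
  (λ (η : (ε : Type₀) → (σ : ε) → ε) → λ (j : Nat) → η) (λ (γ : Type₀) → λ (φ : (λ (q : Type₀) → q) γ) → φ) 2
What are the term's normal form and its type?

reduced normal form:
  λ (η : Type₀) → λ (ε : η) → ε
type:
  (η : Type₀) → (ε : η) → η
observation: reduction starts at a beta-redex, and 3 normal-order steps reach the normal form.


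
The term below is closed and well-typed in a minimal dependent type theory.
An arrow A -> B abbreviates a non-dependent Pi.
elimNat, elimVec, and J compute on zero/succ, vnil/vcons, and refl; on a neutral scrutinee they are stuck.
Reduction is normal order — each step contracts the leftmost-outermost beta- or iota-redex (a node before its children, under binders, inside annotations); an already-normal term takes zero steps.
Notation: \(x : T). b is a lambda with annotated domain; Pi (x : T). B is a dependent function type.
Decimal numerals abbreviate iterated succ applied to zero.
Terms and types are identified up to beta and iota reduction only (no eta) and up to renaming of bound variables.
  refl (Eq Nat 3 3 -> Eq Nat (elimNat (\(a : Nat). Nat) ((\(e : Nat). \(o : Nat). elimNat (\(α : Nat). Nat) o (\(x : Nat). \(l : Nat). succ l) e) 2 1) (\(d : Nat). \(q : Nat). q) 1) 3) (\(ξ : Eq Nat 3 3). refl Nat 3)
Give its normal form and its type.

reduced normal form:
  refl (Eq Nat 3 3 -> Eq Nat 3 3) (\(a : Eq Nat 3 3). refl Nat 3)
the term's type:
  Eq (Eq Nat 3 3 -> Eq Nat 3 3) (\(a : Eq Nat 3 3). refl Nat 3) (\(e : Eq Nat 3 3). refl Nat 3)


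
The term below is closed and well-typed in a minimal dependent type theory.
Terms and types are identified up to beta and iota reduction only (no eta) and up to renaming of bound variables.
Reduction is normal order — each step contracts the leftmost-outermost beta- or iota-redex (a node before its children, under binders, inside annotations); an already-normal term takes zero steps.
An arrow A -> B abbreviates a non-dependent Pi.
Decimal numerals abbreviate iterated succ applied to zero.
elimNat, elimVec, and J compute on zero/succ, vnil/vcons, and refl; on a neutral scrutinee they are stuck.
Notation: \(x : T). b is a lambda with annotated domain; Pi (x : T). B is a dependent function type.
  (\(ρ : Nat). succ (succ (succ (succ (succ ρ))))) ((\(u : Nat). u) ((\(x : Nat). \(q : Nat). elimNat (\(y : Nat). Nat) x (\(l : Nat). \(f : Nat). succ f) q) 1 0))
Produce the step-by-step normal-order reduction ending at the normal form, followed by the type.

reduction (normal order):
  (\(ρ : Nat). succ (succ (succ (succ (succ ρ))))) ((\(u : Nat). u) ((\(x : Nat). \(q : Nat). elimNat (\(y : Nat). Nat) x (\(l : Nat). \(f : Nat). succ f) q) 1 0))
  ~> succ (succ (succ (succ (succ ((\(ρ : Nat). ρ) ((\(u : Nat). \(x : Nat). elimNat (\(q : Nat). Nat) u (\(y : Nat). \(l : Nat). succ l) x) 1 0))))))
  ~> succ (succ (succ (succ (succ ((\(ρ : Nat). \(u : Nat). elimNat (\(x : Nat). Nat) ρ (\(q : Nat). \(y : Nat). succ y) u) 1 0)))))
  ~> succ (succ (succ (succ (succ ((\(ρ : Nat). elimNat (\(u : Nat). Nat) 1 (\(x : Nat). \(q : Nat). succ q) ρ) 0)))))
  ~> succ (succ (succ (succ (succ (elimNat (\(ρ : Nat). Nat) 1 (\(u : Nat). \(x : Nat). succ x) 0)))))
  ~> 6
inferred type:
  Nat


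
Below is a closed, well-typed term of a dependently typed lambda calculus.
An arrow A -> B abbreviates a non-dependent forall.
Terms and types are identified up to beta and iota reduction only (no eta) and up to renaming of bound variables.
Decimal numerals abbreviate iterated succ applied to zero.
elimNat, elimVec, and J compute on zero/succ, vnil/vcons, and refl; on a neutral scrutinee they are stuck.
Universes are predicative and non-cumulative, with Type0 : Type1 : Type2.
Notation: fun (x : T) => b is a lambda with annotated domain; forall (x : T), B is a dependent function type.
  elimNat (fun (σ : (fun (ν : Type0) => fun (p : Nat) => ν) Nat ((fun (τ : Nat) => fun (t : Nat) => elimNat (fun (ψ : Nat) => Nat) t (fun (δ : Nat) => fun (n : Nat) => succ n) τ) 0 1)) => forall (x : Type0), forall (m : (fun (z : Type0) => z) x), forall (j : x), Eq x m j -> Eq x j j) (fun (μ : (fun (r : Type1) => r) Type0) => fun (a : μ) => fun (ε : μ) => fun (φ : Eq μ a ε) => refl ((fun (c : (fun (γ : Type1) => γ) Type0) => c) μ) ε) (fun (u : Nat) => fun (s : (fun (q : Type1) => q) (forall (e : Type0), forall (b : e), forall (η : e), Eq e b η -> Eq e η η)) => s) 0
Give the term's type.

type:
  forall (σ : Type0), forall (ν : σ), forall (p : σ), Eq σ ν p -> Eq σ p p


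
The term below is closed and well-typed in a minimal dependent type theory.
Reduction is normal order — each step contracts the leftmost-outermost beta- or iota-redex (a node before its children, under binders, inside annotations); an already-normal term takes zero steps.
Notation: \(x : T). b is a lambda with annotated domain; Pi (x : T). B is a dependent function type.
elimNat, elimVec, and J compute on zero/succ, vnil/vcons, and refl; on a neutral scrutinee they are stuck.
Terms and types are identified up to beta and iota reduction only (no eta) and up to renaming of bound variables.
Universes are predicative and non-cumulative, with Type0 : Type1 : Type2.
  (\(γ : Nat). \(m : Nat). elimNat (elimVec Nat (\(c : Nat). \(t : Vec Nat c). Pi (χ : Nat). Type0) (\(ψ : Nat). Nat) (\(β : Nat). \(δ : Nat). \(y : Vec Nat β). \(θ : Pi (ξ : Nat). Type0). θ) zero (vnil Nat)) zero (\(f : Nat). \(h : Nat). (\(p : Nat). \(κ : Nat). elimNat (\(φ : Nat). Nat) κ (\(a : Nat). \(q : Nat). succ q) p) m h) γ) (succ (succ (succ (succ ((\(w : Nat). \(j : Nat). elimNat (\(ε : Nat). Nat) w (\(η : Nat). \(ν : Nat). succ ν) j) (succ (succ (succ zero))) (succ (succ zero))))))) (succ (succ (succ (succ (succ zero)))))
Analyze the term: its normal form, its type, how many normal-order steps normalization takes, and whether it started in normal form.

resulting normal form:
  succ (succ (succ (succ (succ (succ (succ (succ (succ (succ (succ (succ (succ (succ (succ (succ (succ (succ (succ (succ (succ (succ (succ (succ (succ (succ (succ (succ (succ (succ (succ (succ (succ (succ (succ (succ (succ (succ (succ (succ (succ (succ (succ (succ (succ zero))))))))))))))))))))))))))))))))))))))))))))
inferred type:
  Nat
normal-order step count: 130
started in normal form: no
first redex: a beta-redex


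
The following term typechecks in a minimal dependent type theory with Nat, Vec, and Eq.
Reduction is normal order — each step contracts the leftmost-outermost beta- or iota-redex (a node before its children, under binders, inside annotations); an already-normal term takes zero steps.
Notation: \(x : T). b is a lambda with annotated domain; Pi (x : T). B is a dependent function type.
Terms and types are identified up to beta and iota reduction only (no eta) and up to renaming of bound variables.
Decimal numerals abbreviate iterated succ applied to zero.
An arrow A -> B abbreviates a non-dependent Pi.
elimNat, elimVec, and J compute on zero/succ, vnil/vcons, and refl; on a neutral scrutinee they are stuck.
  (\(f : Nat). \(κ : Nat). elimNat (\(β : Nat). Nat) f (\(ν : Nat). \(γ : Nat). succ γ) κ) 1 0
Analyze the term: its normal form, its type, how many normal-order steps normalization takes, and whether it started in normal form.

reduced normal form:
  1
type:
  Nat
normal-order step count: 3
term was already normal: no
first contracted redex: a beta-redex


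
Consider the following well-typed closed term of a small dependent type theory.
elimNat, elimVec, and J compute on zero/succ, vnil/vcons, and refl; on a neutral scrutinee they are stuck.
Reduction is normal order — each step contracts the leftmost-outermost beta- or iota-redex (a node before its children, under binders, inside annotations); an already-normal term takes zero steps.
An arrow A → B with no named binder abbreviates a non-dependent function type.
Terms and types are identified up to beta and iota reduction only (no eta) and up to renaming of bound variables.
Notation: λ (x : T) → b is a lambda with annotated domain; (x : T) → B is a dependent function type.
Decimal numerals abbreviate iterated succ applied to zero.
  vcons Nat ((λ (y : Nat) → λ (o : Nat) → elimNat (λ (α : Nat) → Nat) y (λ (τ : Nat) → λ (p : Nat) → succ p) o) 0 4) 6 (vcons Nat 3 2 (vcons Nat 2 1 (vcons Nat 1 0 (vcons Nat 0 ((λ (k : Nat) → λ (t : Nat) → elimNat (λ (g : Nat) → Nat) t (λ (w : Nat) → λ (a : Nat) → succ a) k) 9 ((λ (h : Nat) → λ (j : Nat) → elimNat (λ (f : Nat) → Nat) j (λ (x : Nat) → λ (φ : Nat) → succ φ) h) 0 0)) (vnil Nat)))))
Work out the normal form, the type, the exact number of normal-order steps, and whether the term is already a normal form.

reduced normal form:
  vcons Nat 4 6 (vcons Nat 3 2 (vcons Nat 2 1 (vcons Nat 1 0 (vcons Nat 0 9 (vnil Nat)))))
inferred type:
  Vec Nat 5
normal-order step count: 48
started in normal form: no
first redex: a beta-redex


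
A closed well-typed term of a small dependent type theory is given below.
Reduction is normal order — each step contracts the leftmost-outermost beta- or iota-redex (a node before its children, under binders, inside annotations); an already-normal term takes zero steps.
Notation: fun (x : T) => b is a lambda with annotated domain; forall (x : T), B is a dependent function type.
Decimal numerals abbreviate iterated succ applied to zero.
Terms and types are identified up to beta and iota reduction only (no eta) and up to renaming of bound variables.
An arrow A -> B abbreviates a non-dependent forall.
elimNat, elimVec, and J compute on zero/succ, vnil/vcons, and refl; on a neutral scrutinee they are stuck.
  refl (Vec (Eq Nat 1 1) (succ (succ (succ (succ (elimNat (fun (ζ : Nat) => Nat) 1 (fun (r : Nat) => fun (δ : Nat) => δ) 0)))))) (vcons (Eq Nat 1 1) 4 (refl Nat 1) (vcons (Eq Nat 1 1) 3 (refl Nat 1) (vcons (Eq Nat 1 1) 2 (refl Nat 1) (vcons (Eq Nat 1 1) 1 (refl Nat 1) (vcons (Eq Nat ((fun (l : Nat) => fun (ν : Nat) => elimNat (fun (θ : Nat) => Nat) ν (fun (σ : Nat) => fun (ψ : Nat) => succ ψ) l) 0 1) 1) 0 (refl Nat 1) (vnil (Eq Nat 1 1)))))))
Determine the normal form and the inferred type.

resulting normal form:
  refl (Vec (Eq Nat 1 1) 5) (vcons (Eq Nat 1 1) 4 (refl Nat 1) (vcons (Eq Nat 1 1) 3 (refl Nat 1) (vcons (Eq Nat 1 1) 2 (refl Nat 1) (vcons (Eq Nat 1 1) 1 (refl Nat 1) (vcons (Eq Nat 1 1) 0 (refl Nat 1) (vnil (Eq Nat 1 1)))))))
inferred type:
  Eq (Vec (Eq Nat 1 1) 5) (vcons (Eq Nat 1 1) 4 (refl Nat 1) (vcons (Eq Nat 1 1) 3 (refl Nat 1) (vcons (Eq Nat 1 1) 2 (refl Nat 1) (vcons (Eq Nat 1 1) 1 (refl Nat 1) (vcons (Eq Nat 1 1) 0 (refl Nat 1) (vnil (Eq Nat 1 1))))))) (vcons (Eq Nat 1 1) 4 (refl Nat 1) (vcons (Eq Nat 1 1) 3 (refl Nat 1) (vcons (Eq Nat 1 1) 2 (refl Nat 1) (vcons (Eq Nat 1 1) 1 (refl Nat 1) (vcons (Eq Nat 1 1) 0 (refl Nat 1) (vnil (Eq Nat 1 1)))))))
observation: reduction starts at an elimNat iota-redex, and 4 normal-order steps reach the normal form.


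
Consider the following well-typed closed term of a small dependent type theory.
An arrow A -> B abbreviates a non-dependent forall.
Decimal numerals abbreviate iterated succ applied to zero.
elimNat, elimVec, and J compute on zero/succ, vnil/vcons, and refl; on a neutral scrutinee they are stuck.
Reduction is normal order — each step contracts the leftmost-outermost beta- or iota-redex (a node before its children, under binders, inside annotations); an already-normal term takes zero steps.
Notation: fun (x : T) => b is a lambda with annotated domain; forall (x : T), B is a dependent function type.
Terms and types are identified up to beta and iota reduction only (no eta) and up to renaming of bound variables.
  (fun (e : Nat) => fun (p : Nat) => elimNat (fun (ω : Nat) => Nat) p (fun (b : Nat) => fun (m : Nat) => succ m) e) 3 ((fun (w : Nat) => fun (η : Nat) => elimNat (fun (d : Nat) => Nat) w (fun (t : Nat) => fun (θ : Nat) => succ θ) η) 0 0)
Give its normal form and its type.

resulting normal form:
  3
type:
  Nat


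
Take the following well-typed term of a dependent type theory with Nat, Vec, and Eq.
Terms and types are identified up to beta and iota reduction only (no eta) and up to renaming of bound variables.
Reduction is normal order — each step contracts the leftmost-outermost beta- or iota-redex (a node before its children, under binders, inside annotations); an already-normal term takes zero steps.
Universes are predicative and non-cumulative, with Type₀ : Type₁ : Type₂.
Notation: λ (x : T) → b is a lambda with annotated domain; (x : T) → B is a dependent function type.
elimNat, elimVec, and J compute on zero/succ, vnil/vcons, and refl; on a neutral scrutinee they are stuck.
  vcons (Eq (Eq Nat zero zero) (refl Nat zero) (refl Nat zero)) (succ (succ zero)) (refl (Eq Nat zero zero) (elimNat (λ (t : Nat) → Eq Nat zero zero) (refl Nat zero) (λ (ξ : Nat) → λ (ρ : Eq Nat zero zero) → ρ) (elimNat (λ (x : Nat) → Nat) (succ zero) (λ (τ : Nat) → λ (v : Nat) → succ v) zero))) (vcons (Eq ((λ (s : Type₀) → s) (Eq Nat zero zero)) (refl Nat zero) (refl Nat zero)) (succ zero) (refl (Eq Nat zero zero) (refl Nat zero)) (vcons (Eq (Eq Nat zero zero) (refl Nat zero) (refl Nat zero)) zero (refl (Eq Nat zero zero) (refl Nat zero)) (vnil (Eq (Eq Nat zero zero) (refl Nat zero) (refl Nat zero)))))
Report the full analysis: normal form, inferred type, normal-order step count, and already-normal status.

reduced normal form:
  vcons (Eq (Eq Nat zero zero) (refl Nat zero) (refl Nat zero)) (succ (succ zero)) (refl (Eq Nat zero zero) (refl Nat zero)) (vcons (Eq (Eq Nat zero zero) (refl Nat zero) (refl Nat zero)) (succ zero) (refl (Eq Nat zero zero) (refl Nat zero)) (vcons (Eq (Eq Nat zero zero) (refl Nat zero) (refl Nat zero)) zero (refl (Eq Nat zero zero) (refl Nat zero)) (vnil (Eq (Eq Nat zero zero) (refl Nat zero) (refl Nat zero)))))
the term's type:
  Vec (Eq (Eq Nat zero zero) (refl Nat zero) (refl Nat zero)) (succ (succ (succ zero)))
steps to reach normal form (normal order): 6
started in normal form: no
first contracted redex: an elimNat iota-redex


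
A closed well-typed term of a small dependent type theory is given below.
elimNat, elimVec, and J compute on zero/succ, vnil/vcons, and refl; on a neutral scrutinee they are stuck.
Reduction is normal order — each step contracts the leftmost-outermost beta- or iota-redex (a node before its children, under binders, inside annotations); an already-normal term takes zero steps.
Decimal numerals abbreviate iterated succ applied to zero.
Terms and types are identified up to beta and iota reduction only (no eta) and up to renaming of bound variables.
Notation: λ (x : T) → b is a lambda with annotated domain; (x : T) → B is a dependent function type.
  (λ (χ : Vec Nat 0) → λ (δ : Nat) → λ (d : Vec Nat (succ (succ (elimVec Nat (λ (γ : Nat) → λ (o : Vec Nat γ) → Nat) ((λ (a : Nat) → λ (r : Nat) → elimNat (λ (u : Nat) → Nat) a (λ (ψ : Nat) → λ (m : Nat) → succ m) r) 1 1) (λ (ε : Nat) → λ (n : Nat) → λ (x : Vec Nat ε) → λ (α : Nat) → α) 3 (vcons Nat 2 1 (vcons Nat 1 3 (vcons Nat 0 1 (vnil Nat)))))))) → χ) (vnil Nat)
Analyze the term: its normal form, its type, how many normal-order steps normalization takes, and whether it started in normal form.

resulting normal form:
  λ (χ : Nat) → λ (δ : Vec Nat 4) → vnil Nat
type:
  (χ : Nat) → (δ : Vec Nat 4) → Vec Nat 0
steps to reach normal form (normal order): 23
started in normal form: no
first contracted redex: a beta-redex


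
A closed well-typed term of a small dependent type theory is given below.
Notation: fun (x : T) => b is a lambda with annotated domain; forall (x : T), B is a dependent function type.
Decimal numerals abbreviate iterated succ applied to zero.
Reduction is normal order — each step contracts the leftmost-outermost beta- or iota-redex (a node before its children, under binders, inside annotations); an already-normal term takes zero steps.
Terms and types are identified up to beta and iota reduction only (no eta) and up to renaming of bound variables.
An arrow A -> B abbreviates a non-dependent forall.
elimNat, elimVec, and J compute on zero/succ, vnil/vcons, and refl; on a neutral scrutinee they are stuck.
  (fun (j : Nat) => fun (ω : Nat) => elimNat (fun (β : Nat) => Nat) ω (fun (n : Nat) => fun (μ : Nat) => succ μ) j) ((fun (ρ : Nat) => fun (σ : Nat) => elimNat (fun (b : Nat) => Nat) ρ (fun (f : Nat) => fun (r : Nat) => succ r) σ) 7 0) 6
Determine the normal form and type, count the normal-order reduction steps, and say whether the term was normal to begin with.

normal form:
  13
inferred type:
  Nat
steps to reach normal form (normal order): 27
started in normal form: no
first redex: a beta-redex


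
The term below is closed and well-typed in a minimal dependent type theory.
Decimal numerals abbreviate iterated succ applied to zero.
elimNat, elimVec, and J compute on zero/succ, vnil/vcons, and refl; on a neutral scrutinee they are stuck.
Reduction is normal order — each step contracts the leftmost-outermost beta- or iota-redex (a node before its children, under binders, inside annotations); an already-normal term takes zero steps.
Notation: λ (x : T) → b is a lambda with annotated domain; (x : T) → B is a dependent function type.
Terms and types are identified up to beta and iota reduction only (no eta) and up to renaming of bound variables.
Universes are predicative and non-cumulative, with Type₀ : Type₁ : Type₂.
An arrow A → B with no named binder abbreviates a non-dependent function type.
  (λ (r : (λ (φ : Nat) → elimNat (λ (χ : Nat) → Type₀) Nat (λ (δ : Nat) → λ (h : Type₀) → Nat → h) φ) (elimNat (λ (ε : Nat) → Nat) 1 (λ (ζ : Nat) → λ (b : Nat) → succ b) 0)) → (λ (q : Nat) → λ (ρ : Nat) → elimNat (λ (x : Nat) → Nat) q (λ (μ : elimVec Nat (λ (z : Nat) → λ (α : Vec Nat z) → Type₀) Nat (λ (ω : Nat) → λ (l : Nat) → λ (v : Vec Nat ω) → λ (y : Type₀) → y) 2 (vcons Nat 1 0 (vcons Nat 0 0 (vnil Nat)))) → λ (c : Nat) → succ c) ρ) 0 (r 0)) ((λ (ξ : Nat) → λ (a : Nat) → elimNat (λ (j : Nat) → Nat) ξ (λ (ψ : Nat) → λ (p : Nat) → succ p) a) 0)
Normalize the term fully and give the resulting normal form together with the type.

normal form:
  0
the term's type:
  Nat


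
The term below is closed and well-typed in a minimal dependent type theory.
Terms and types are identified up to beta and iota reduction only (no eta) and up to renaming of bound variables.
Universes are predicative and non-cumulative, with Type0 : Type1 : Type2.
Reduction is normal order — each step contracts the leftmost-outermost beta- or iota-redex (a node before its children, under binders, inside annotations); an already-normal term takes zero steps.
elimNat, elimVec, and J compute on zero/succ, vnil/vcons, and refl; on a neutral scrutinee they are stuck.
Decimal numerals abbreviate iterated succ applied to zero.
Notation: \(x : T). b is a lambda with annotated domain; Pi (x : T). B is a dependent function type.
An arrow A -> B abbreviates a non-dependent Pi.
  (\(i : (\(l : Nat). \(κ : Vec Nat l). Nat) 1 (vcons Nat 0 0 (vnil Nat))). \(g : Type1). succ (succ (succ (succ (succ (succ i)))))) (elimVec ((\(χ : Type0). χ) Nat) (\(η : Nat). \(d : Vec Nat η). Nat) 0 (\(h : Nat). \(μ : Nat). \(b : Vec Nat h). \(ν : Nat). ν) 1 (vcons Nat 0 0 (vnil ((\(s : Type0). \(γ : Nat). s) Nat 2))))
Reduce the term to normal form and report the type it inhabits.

reduced normal form:
  \(i : Type1). 6
type:
  Type1 -> Nat
observation: the first redex contracted is a beta-redex; the normal form is reached in 7 normal-order steps.


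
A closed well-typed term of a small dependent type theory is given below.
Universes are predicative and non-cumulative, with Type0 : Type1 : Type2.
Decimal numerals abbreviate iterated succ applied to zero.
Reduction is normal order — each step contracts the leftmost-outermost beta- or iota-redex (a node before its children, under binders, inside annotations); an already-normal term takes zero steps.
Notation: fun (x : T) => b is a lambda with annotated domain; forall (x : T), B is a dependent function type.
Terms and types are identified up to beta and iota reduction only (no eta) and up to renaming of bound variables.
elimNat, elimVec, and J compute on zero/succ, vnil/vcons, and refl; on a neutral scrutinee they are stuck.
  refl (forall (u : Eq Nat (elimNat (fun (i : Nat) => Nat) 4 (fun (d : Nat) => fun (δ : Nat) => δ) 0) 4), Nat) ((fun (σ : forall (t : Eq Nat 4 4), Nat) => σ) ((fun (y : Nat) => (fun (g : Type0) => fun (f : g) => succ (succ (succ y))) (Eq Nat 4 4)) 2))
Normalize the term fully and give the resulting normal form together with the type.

resulting normal form:
  refl (forall (u : Eq Nat 4 4), Nat) (fun (i : Eq Nat 4 4) => 5)
the term's type:
  Eq (forall (u : Eq Nat 4 4), Nat) (fun (i : Eq Nat 4 4) => 5) (fun (d : Eq Nat 4 4) => 5)


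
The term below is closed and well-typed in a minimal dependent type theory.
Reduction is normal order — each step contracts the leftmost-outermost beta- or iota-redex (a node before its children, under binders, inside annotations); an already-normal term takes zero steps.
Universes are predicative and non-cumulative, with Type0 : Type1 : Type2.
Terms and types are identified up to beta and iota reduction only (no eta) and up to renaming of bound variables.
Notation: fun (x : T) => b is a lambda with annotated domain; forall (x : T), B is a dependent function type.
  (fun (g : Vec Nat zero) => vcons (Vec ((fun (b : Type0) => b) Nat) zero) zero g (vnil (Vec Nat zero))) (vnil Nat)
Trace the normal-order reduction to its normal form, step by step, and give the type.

reduction (normal order):
  (fun (g : Vec Nat zero) => vcons (Vec ((fun (b : Type0) => b) Nat) zero) zero g (vnil (Vec Nat zero))) (vnil Nat)
  ~> vcons (Vec ((fun (g : Type0) => g) Nat) zero) zero (vnil Nat) (vnil (Vec Nat zero))
  ~> vcons (Vec Nat zero) zero (vnil Nat) (vnil (Vec Nat zero))
inferred type:
  Vec (Vec Nat zero) (succ zero)
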